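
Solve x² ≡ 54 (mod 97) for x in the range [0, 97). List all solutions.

32, 65

97 ≡ 1 (mod 4), so we find a root by search.
Trying successive values, 32² = 1024 ≡ 54 (mod 97). The other root is 97 − 32 = 65.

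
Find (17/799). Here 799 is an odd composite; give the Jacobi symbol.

0

Reciprocity: 17 ≡ 1 and 799 ≡ 3 (mod 4), so (17/799) = +(799/17).
Reduce top mod 17: now compute (0/17).
Top reduces to 0: gcd > 1, so the symbol is 0.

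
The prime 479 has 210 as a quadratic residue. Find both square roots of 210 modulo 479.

230, 249

Since 479 ≡ 3 (mod 4), a square root of 210 is 210^((479+1)/4) = 210^120 mod 479.
Repeated squaring: 210^2≡32, 210^4≡66, 210^8≡45, 210^16≡109, 210^32≡385, 210^64≡214 (mod 479).
210^120 = 210^(64+32+16+8) ≡ 230 (mod 479).
Check: 230² = 52900 ≡ 210 (mod 479). The two roots are 230 and 249.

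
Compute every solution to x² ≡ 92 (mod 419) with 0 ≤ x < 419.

Since 419 ≡ 3 (mod 4), a square root of 92 is 92^((419+1)/4) = 92^105 mod 419.
Repeated squaring: 92^2≡84, 92^4≡352, 92^8≡299, 92^16≡154, 92^32≡252, 92^64≡235 (mod 419).
92^105 = 92^(64+32+8+1) ≡ 364 (mod 419).
Check: 364² = 132496 ≡ 92 (mod 419). The two roots are 55 and 364.

55, 364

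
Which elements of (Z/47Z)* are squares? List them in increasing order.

1, 2, 3, 4, 6, 7, 8, 9, 12, 14, 16, 17, 18, 21, 24, 25, 27, 28, 32, 34, 36, 37, 42

Square k = 1,…,23 (k and 47−k give the same square):
1²=1, 2²=4, 3²=9, 4²=16, 5²=25, 6²=36, 7²≡2, 8²≡17, 9²≡34, 10²≡6, 11²≡27, 12²≡3, 13²≡28, 14²≡8, 15²≡37, 16²≡21, 17²≡7, 18²≡42, 19²≡32, 20²≡24, 21²≡18, 22²≡14, 23²≡12 (mod 47).
So the quadratic residues mod 47 are {1, 2, 3, 4, 6, 7, 8, 9, 12, 14, 16, 17, 18, 21, 24, 25, 27, 28, 32, 34, 36, 37, 42}.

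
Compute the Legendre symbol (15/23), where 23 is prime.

Reciprocity: 15 ≡ 3 and 23 ≡ 3 (mod 4), so (15/23) = −(23/15).
Reduce top mod 15: now compute (8/15).
Pull out 2^3: since 15 ≡ 7 (mod 8), (2/15) = +1, so (2/15)^3 = +1.
Reached (1/15) = 1. Collecting the sign flips along the way, the symbol is -1.

-1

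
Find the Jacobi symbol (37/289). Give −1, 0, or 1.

Reciprocity: 37 ≡ 1 and 289 ≡ 1 (mod 4), so (37/289) = +(289/37).
Reduce top mod 37: now compute (30/37).
Pull out 2: since 37 ≡ 5 (mod 8), (2/37) = -1.
Reciprocity: 15 ≡ 3 and 37 ≡ 1 (mod 4), so (15/37) = +(37/15).
Reduce top mod 15: now compute (7/15).
Reciprocity: 7 ≡ 3 and 15 ≡ 3 (mod 4), so (7/15) = −(15/7).
Reduce top mod 7: now compute (1/7).
Reached (1/7) = 1. Collecting the sign flips along the way, the symbol is +1.

1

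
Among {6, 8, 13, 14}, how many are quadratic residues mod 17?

(6/17) = -1 → non-residue.
(8/17) = +1 → QR.
(13/17) = +1 → QR.
(14/17) = -1 → non-residue.
Total quadratic residues among the 4: 2.

2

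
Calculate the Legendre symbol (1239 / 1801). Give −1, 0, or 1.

-1

Reciprocity: 1239 ≡ 3 and 1801 ≡ 1 (mod 4), so (1239/1801) = +(1801/1239).
Reduce top mod 1239: now compute (562/1239).
Pull out 2: since 1239 ≡ 7 (mod 8), (2/1239) = +1.
Reciprocity: 281 ≡ 1 and 1239 ≡ 3 (mod 4), so (281/1239) = +(1239/281).
Reduce top mod 281: now compute (115/281).
Reciprocity: 115 ≡ 3 and 281 ≡ 1 (mod 4), so (115/281) = +(281/115).
Reduce top mod 115: now compute (51/115).
Reciprocity: 51 ≡ 3 and 115 ≡ 3 (mod 4), so (51/115) = −(115/51).
Reduce top mod 51: now compute (13/51).
Reciprocity: 13 ≡ 1 and 51 ≡ 3 (mod 4), so (13/51) = +(51/13).
Reduce top mod 13: now compute (12/13).
Pull out 2^2: since 13 ≡ 5 (mod 8), (2/13) = -1, so (2/13)^2 = +1.
Reciprocity: 3 ≡ 3 and 13 ≡ 1 (mod 4), so (3/13) = +(13/3).
Reduce top mod 3: now compute (1/3).
Reached (1/3) = 1. Collecting the sign flips along the way, the symbol is -1.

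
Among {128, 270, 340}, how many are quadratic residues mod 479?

2

(128/479) = +1 → QR.
(270/479) = +1 → QR.
(340/479) = -1 → non-residue.
Total quadratic residues among the 3: 2.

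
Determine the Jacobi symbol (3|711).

0

Reciprocity: 3 ≡ 3 and 711 ≡ 3 (mod 4), so (3/711) = −(711/3).
Reduce top mod 3: now compute (0/3).
Top reduces to 0: gcd > 1, so the symbol is 0.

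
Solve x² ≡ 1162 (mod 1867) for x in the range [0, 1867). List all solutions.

595, 1272

Since 1867 ≡ 3 (mod 4), a square root of 1162 is 1162^((1867+1)/4) = 1162^467 mod 1867.
Repeated squaring: 1162^2≡403, 1162^4≡1847, 1162^8≡400, 1162^16≡1305, 1162^32≡321, 1162^64≡356, 1162^128≡1647, 1162^256≡1725 (mod 1867).
1162^467 = 1162^(256+128+64+16+2+1) ≡ 595 (mod 1867).
Check: 595² = 354025 ≡ 1162 (mod 1867). The two roots are 595 and 1272.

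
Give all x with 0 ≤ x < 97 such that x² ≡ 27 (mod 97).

97 ≡ 1 (mod 4), so we find a root by search.
Trying successive values, 30² = 900 ≡ 27 (mod 97). The other root is 97 − 30 = 67.

30, 67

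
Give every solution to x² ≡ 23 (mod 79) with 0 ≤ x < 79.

24, 55

Since 79 ≡ 3 (mod 4), a square root of 23 is 23^((79+1)/4) = 23^20 mod 79.
Repeated squaring: 23^2≡55, 23^4≡23, 23^8≡55, 23^16≡23 (mod 79).
23^20 = 23^(16+4) ≡ 55 (mod 79).
Check: 55² = 3025 ≡ 23 (mod 79). The two roots are 24 and 55.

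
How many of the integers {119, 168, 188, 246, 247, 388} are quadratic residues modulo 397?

5

(119/397) = +1 → QR.
(168/397) = +1 → QR.
(188/397) = +1 → QR.
(246/397) = +1 → QR.
(247/397) = -1 → non-residue.
(388/397) = +1 → QR.
Total quadratic residues among the 6: 5.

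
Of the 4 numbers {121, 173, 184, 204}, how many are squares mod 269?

(121/269) = +1 → QR.
(173/269) = +1 → QR.
(184/269) = -1 → non-residue.
(204/269) = +1 → QR.
Total quadratic residues among the 4: 3.

3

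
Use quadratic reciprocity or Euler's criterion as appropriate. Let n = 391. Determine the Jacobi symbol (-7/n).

-1

First reduce: -7 ≡ 384 (mod 391).
Pull out 2^7: since 391 ≡ 7 (mod 8), (2/391) = +1, so (2/391)^7 = +1.
Reciprocity: 3 ≡ 3 and 391 ≡ 3 (mod 4), so (3/391) = −(391/3).
Reduce top mod 3: now compute (1/3).
Reached (1/3) = 1. Collecting the sign flips along the way, the symbol is -1.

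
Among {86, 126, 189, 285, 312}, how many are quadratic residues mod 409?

(86/409) = -1 → non-residue.
(126/409) = -1 → non-residue.
(189/409) = -1 → non-residue.
(285/409) = -1 → non-residue.
(312/409) = -1 → non-residue.
Total quadratic residues among the 5: 0.

0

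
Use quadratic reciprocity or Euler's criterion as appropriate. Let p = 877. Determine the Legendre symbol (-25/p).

1

First reduce: -25 ≡ 852 (mod 877).
Pull out 2^2: since 877 ≡ 5 (mod 8), (2/877) = -1, so (2/877)^2 = +1.
Reciprocity: 213 ≡ 1 and 877 ≡ 1 (mod 4), so (213/877) = +(877/213).
Reduce top mod 213: now compute (25/213).
Reciprocity: 25 ≡ 1 and 213 ≡ 1 (mod 4), so (25/213) = +(213/25).
Reduce top mod 25: now compute (13/25).
Reciprocity: 13 ≡ 1 and 25 ≡ 1 (mod 4), so (13/25) = +(25/13).
Reduce top mod 13: now compute (12/13).
Pull out 2^2: since 13 ≡ 5 (mod 8), (2/13) = -1, so (2/13)^2 = +1.
Reciprocity: 3 ≡ 3 and 13 ≡ 1 (mod 4), so (3/13) = +(13/3).
Reduce top mod 3: now compute (1/3).
Reached (1/3) = 1. Collecting the sign flips along the way, the symbol is +1.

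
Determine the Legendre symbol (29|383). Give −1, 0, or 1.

Euler's criterion: (29/383) ≡ 29^191 (mod 383).
29^2 ≡ 75 (mod 383)
29^4 ≡ 263 (mod 383)
29^8 ≡ 229 (mod 383)
29^16 ≡ 353 (mod 383)
29^32 ≡ 134 (mod 383)
29^64 ≡ 338 (mod 383)
29^128 ≡ 110 (mod 383)
29^191 = 29^(128+32+16+8+4+2+1) ≡ 1 (mod 383).
Result is 1, so (29/383) = 1.

1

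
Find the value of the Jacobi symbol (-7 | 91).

First reduce: -7 ≡ 84 (mod 91).
Pull out 2^2: since 91 ≡ 3 (mod 8), (2/91) = -1, so (2/91)^2 = +1.
Reciprocity: 21 ≡ 1 and 91 ≡ 3 (mod 4), so (21/91) = +(91/21).
Reduce top mod 21: now compute (7/21).
Reciprocity: 7 ≡ 3 and 21 ≡ 1 (mod 4), so (7/21) = +(21/7).
Reduce top mod 7: now compute (0/7).
Top reduces to 0: gcd > 1, so the symbol is 0.

0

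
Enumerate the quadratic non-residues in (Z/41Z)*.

Square k = 1,…,20 (k and 41−k give the same square):
1²=1, 2²=4, 3²=9, 4²=16, 5²=25, 6²=36, 7²≡8, 8²≡23, 9²≡40, 10²≡18, 11²≡39, 12²≡21, 13²≡5, 14²≡32, 15²≡20, 16²≡10, 17²≡2, 18²≡37, 19²≡33, 20²≡31 (mod 41).
The residues are {1, 2, 4, 5, 8, 9, 10, 16, 18, 20, 21, 23, 25, 31, 32, 33, 36, 37, 39, 40}; the non-residues are the remaining 20 nonzero classes.

3,6,7,11,12,13,14,15,17,19,22,24,26,27,28,29,30,34,35,38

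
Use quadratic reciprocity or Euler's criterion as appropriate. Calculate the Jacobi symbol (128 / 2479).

1

Pull out 2^7: since 2479 ≡ 7 (mod 8), (2/2479) = +1, so (2/2479)^7 = +1.
Reached (1/2479) = 1. Collecting the sign flips along the way, the symbol is +1.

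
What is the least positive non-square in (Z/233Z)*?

3

(2/233) = +1, so 2 is a residue.
(3/233) = −1, so 3 is the smallest positive non-residue mod 233.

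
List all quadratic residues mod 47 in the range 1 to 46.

Square k = 1,…,23 (k and 47−k give the same square):
1²=1, 2²=4, 3²=9, 4²=16, 5²=25, 6²=36, 7²≡2, 8²≡17, 9²≡34, 10²≡6, 11²≡27, 12²≡3, 13²≡28, 14²≡8, 15²≡37, 16²≡21, 17²≡7, 18²≡42, 19²≡32, 20²≡24, 21²≡18, 22²≡14, 23²≡12 (mod 47).
So the quadratic residues mod 47 are {1, 2, 3, 4, 6, 7, 8, 9, 12, 14, 16, 17, 18, 21, 24, 25, 27, 28, 32, 34, 36, 37, 42}.

1 2 3 4 6 7 8 9 12 14 16 17 18 21 24 25 27 28 32 34 36 37 42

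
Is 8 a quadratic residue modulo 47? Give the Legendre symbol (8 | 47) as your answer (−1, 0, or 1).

1

Euler's criterion: (8/47) ≡ 8^23 (mod 47).
8^2 ≡ 17 (mod 47)
8^4 ≡ 7 (mod 47)
8^8 ≡ 2 (mod 47)
8^16 ≡ 4 (mod 47)
8^23 = 8^(16+4+2+1) ≡ 1 (mod 47).
Result is 1, so (8/47) = 1.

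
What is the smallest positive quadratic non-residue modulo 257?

(2/257) = +1, so 2 is a residue.
(3/257) = −1, so 3 is the smallest positive non-residue mod 257.

3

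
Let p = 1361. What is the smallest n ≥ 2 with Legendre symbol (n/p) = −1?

(2/1361) = +1, so 2 is a residue.
(3/1361) = −1, so 3 is the smallest positive non-residue mod 1361.

3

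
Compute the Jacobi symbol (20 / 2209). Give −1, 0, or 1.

Pull out 2^2: since 2209 ≡ 1 (mod 8), (2/2209) = +1, so (2/2209)^2 = +1.
Reciprocity: 5 ≡ 1 and 2209 ≡ 1 (mod 4), so (5/2209) = +(2209/5).
Reduce top mod 5: now compute (4/5).
Pull out 2^2: since 5 ≡ 5 (mod 8), (2/5) = -1, so (2/5)^2 = +1.
Reached (1/5) = 1. Collecting the sign flips along the way, the symbol is +1.

1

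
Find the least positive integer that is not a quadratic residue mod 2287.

(2/2287) = +1, so 2 is a residue.
(3/2287) = −1, so 3 is the smallest positive non-residue mod 2287.

3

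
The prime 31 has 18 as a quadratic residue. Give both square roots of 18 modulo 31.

7, 24

Since 31 ≡ 3 (mod 4), a square root of 18 is 18^((31+1)/4) = 18^8 mod 31.
Repeated squaring: 18^2≡14, 18^4≡10, 18^8≡7 (mod 31).
18^8 = 18^(8) ≡ 7 (mod 31).
Check: 7² = 49 ≡ 18 (mod 31). The two roots are 7 and 24.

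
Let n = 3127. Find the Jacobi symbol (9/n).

1

Reciprocity: 9 ≡ 1 and 3127 ≡ 3 (mod 4), so (9/3127) = +(3127/9).
Reduce top mod 9: now compute (4/9).
Pull out 2^2: since 9 ≡ 1 (mod 8), (2/9) = +1, so (2/9)^2 = +1.
Reached (1/9) = 1. Collecting the sign flips along the way, the symbol is +1.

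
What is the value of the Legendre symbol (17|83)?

Reciprocity: 17 ≡ 1 and 83 ≡ 3 (mod 4), so (17/83) = +(83/17).
Reduce top mod 17: now compute (15/17).
Reciprocity: 15 ≡ 3 and 17 ≡ 1 (mod 4), so (15/17) = +(17/15).
Reduce top mod 15: now compute (2/15).
Pull out 2: since 15 ≡ 7 (mod 8), (2/15) = +1.
Reached (1/15) = 1. Collecting the sign flips along the way, the symbol is +1.

1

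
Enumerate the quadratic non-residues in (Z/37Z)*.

Square k = 1,…,18 (k and 37−k give the same square):
1²=1, 2²=4, 3²=9, 4²=16, 5²=25, 6²=36, 7²≡12, 8²≡27, 9²≡7, 10²≡26, 11²≡10, 12²≡33, 13²≡21, 14²≡11, 15²≡3, 16²≡34, 17²≡30, 18²≡28 (mod 37).
The residues are {1, 3, 4, 7, 9, 10, 11, 12, 16, 21, 25, 26, 27, 28, 30, 33, 34, 36}; the non-residues are the remaining 18 nonzero classes.

2, 5, 6, 8, 13, 14, 15, 17, 18, 19, 20, 22, 23, 24, 29, 31, 32, 35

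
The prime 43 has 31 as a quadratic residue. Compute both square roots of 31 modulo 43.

17, 26

Since 43 ≡ 3 (mod 4), a square root of 31 is 31^((43+1)/4) = 31^11 mod 43.
Repeated squaring: 31^2≡15, 31^4≡10, 31^8≡14 (mod 43).
31^11 = 31^(8+2+1) ≡ 17 (mod 43).
Check: 17² = 289 ≡ 31 (mod 43). The two roots are 17 and 26.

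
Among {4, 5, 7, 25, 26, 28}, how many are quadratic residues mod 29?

5

(4/29) = +1 → QR.
(5/29) = +1 → QR.
(7/29) = +1 → QR.
(25/29) = +1 → QR.
(26/29) = -1 → non-residue.
(28/29) = +1 → QR.
Total quadratic residues among the 6: 5.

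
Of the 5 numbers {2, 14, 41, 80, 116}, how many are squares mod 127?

2

(2/127) = +1 → QR.
(14/127) = -1 → non-residue.
(41/127) = +1 → QR.
(80/127) = -1 → non-residue.
(116/127) = -1 → non-residue.
Total quadratic residues among the 5: 2.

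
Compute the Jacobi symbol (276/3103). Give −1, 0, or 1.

Pull out 2^2: since 3103 ≡ 7 (mod 8), (2/3103) = +1, so (2/3103)^2 = +1.
Reciprocity: 69 ≡ 1 and 3103 ≡ 3 (mod 4), so (69/3103) = +(3103/69).
Reduce top mod 69: now compute (67/69).
Reciprocity: 67 ≡ 3 and 69 ≡ 1 (mod 4), so (67/69) = +(69/67).
Reduce top mod 67: now compute (2/67).
Pull out 2: since 67 ≡ 3 (mod 8), (2/67) = -1.
Reached (1/67) = 1. Collecting the sign flips along the way, the symbol is -1.

-1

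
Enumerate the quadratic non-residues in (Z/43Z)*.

2 3 5 7 8 12 18 19 20 22 26 27 28 29 30 32 33 34 37 39 42

Square k = 1,…,21 (k and 43−k give the same square):
1²=1, 2²=4, 3²=9, 4²=16, 5²=25, 6²=36, 7²≡6, 8²≡21, 9²≡38, 10²≡14, 11²≡35, 12²≡15, 13²≡40, 14²≡24, 15²≡10, 16²≡41, 17²≡31, 18²≡23, 19²≡17, 20²≡13, 21²≡11 (mod 43).
The residues are {1, 4, 6, 9, 10, 11, 13, 14, 15, 16, 17, 21, 23, 24, 25, 31, 35, 36, 38, 40, 41}; the non-residues are the remaining 21 nonzero classes.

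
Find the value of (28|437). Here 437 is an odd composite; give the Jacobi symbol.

-1

Pull out 2^2: since 437 ≡ 5 (mod 8), (2/437) = -1, so (2/437)^2 = +1.
Reciprocity: 7 ≡ 3 and 437 ≡ 1 (mod 4), so (7/437) = +(437/7).
Reduce top mod 7: now compute (3/7).
Reciprocity: 3 ≡ 3 and 7 ≡ 3 (mod 4), so (3/7) = −(7/3).
Reduce top mod 3: now compute (1/3).
Reached (1/3) = 1. Collecting the sign flips along the way, the symbol is -1.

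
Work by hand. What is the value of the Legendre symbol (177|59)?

First reduce: 177 ≡ 0 (mod 59).
Top reduces to 0: gcd > 1, so the symbol is 0.

0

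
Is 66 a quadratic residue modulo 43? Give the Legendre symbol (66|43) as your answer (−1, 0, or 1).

1

First reduce: 66 ≡ 23 (mod 43).
Reciprocity: 23 ≡ 3 and 43 ≡ 3 (mod 4), so (23/43) = −(43/23).
Reduce top mod 23: now compute (20/23).
Pull out 2^2: since 23 ≡ 7 (mod 8), (2/23) = +1, so (2/23)^2 = +1.
Reciprocity: 5 ≡ 1 and 23 ≡ 3 (mod 4), so (5/23) = +(23/5).
Reduce top mod 5: now compute (3/5).
Reciprocity: 3 ≡ 3 and 5 ≡ 1 (mod 4), so (3/5) = +(5/3).
Reduce top mod 3: now compute (2/3).
Pull out 2: since 3 ≡ 3 (mod 8), (2/3) = -1.
Reached (1/3) = 1. Collecting the sign flips along the way, the symbol is +1.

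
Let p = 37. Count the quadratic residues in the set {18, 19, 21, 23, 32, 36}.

2

(18/37) = -1 → non-residue.
(19/37) = -1 → non-residue.
(21/37) = +1 → QR.
(23/37) = -1 → non-residue.
(32/37) = -1 → non-residue.
(36/37) = +1 → QR.
Total quadratic residues among the 6: 2.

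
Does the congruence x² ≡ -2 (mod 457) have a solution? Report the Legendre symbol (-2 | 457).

1

First reduce: -2 ≡ 455 (mod 457).
Reciprocity: 455 ≡ 3 and 457 ≡ 1 (mod 4), so (455/457) = +(457/455).
Reduce top mod 455: now compute (2/455).
Pull out 2: since 455 ≡ 7 (mod 8), (2/455) = +1.
Reached (1/455) = 1. Collecting the sign flips along the way, the symbol is +1.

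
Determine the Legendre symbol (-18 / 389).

Euler's criterion: (-18/389) ≡ 371^194 (mod 389).
371^2 ≡ 324 (mod 389)
371^4 ≡ 335 (mod 389)
371^8 ≡ 193 (mod 389)
371^16 ≡ 294 (mod 389)
371^32 ≡ 78 (mod 389)
371^64 ≡ 249 (mod 389)
371^128 ≡ 150 (mod 389)
371^194 = 371^(128+64+2) ≡ 388 (mod 389).
Result is 388 ≡ −1, so (-18/389) = −1.

-1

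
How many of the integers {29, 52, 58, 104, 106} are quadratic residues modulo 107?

(29/107) = +1 → QR.
(52/107) = +1 → QR.
(58/107) = -1 → non-residue.
(104/107) = -1 → non-residue.
(106/107) = -1 → non-residue.
Total quadratic residues among the 5: 2.

2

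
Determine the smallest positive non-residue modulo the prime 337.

(2/337) = +1, so 2 is a residue.
(3/337) = +1, so 3 is a residue.
(4/337) = +1, so 4 is a residue.
(5/337) = −1, so 5 is the smallest positive non-residue mod 337.

5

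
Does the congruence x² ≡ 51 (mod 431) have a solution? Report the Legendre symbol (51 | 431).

-1

Reciprocity: 51 ≡ 3 and 431 ≡ 3 (mod 4), so (51/431) = −(431/51).
Reduce top mod 51: now compute (23/51).
Reciprocity: 23 ≡ 3 and 51 ≡ 3 (mod 4), so (23/51) = −(51/23).
Reduce top mod 23: now compute (5/23).
Reciprocity: 5 ≡ 1 and 23 ≡ 3 (mod 4), so (5/23) = +(23/5).
Reduce top mod 5: now compute (3/5).
Reciprocity: 3 ≡ 3 and 5 ≡ 1 (mod 4), so (3/5) = +(5/3).
Reduce top mod 3: now compute (2/3).
Pull out 2: since 3 ≡ 3 (mod 8), (2/3) = -1.
Reached (1/3) = 1. Collecting the sign flips along the way, the symbol is -1.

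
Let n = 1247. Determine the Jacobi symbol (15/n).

-1

Reciprocity: 15 ≡ 3 and 1247 ≡ 3 (mod 4), so (15/1247) = −(1247/15).
Reduce top mod 15: now compute (2/15).
Pull out 2: since 15 ≡ 7 (mod 8), (2/15) = +1.
Reached (1/15) = 1. Collecting the sign flips along the way, the symbol is -1.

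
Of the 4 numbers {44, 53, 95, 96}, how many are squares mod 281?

1

(44/281) = -1 → non-residue.
(53/281) = +1 → QR.
(95/281) = -1 → non-residue.
(96/281) = -1 → non-residue.
Total quadratic residues among the 4: 1.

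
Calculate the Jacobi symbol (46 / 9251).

-1

Pull out 2: since 9251 ≡ 3 (mod 8), (2/9251) = -1.
Reciprocity: 23 ≡ 3 and 9251 ≡ 3 (mod 4), so (23/9251) = −(9251/23).
Reduce top mod 23: now compute (5/23).
Reciprocity: 5 ≡ 1 and 23 ≡ 3 (mod 4), so (5/23) = +(23/5).
Reduce top mod 5: now compute (3/5).
Reciprocity: 3 ≡ 3 and 5 ≡ 1 (mod 4), so (3/5) = +(5/3).
Reduce top mod 3: now compute (2/3).
Pull out 2: since 3 ≡ 3 (mod 8), (2/3) = -1.
Reached (1/3) = 1. Collecting the sign flips along the way, the symbol is -1.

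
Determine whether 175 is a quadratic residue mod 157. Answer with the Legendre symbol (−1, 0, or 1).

-1

First reduce: 175 ≡ 18 (mod 157).
Pull out 2: since 157 ≡ 5 (mod 8), (2/157) = -1.
Reciprocity: 9 ≡ 1 and 157 ≡ 1 (mod 4), so (9/157) = +(157/9).
Reduce top mod 9: now compute (4/9).
Pull out 2^2: since 9 ≡ 1 (mod 8), (2/9) = +1, so (2/9)^2 = +1.
Reached (1/9) = 1. Collecting the sign flips along the way, the symbol is -1.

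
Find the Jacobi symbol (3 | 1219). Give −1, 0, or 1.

-1

Reciprocity: 3 ≡ 3 and 1219 ≡ 3 (mod 4), so (3/1219) = −(1219/3).
Reduce top mod 3: now compute (1/3).
Reached (1/3) = 1. Collecting the sign flips along the way, the symbol is -1.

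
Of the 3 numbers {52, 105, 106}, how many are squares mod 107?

2

(52/107) = +1 → QR.
(105/107) = +1 → QR.
(106/107) = -1 → non-residue.
Total quadratic residues among the 3: 2.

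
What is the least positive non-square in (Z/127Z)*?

(2/127) = +1, so 2 is a residue.
(3/127) = −1, so 3 is the smallest positive non-residue mod 127.

3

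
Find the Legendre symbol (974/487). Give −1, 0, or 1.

0

First reduce: 974 ≡ 0 (mod 487).
Top reduces to 0: gcd > 1, so the symbol is 0.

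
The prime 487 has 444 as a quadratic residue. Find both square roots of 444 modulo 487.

Since 487 ≡ 3 (mod 4), a square root of 444 is 444^((487+1)/4) = 444^122 mod 487.
Repeated squaring: 444^2≡388, 444^4≡61, 444^8≡312, 444^16≡431, 444^32≡214, 444^64≡18 (mod 487).
444^122 = 444^(64+32+16+8+2) ≡ 328 (mod 487).
Check: 328² = 107584 ≡ 444 (mod 487). The two roots are 159 and 328.

159, 328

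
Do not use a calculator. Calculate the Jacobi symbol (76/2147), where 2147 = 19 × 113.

0

Pull out 2^2: since 2147 ≡ 3 (mod 8), (2/2147) = -1, so (2/2147)^2 = +1.
Reciprocity: 19 ≡ 3 and 2147 ≡ 3 (mod 4), so (19/2147) = −(2147/19).
Reduce top mod 19: now compute (0/19).
Top reduces to 0: gcd > 1, so the symbol is 0.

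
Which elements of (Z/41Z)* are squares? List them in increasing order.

Square k = 1,…,20 (k and 41−k give the same square):
1²=1, 2²=4, 3²=9, 4²=16, 5²=25, 6²=36, 7²≡8, 8²≡23, 9²≡40, 10²≡18, 11²≡39, 12²≡21, 13²≡5, 14²≡32, 15²≡20, 16²≡10, 17²≡2, 18²≡37, 19²≡33, 20²≡31 (mod 41).
So the quadratic residues mod 41 are {1, 2, 4, 5, 8, 9, 10, 16, 18, 20, 21, 23, 25, 31, 32, 33, 36, 37, 39, 40}.

1, 2, 4, 5, 8, 9, 10, 16, 18, 20, 21, 23, 25, 31, 32, 33, 36, 37, 39, 40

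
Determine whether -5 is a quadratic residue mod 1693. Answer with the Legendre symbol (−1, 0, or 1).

-1

First reduce: -5 ≡ 1688 (mod 1693).
Pull out 2^3: since 1693 ≡ 5 (mod 8), (2/1693) = -1, so (2/1693)^3 = -1.
Reciprocity: 211 ≡ 3 and 1693 ≡ 1 (mod 4), so (211/1693) = +(1693/211).
Reduce top mod 211: now compute (5/211).
Reciprocity: 5 ≡ 1 and 211 ≡ 3 (mod 4), so (5/211) = +(211/5).
Reduce top mod 5: now compute (1/5).
Reached (1/5) = 1. Collecting the sign flips along the way, the symbol is -1.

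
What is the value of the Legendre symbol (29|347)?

1

Reciprocity: 29 ≡ 1 and 347 ≡ 3 (mod 4), so (29/347) = +(347/29).
Reduce top mod 29: now compute (28/29).
Pull out 2^2: since 29 ≡ 5 (mod 8), (2/29) = -1, so (2/29)^2 = +1.
Reciprocity: 7 ≡ 3 and 29 ≡ 1 (mod 4), so (7/29) = +(29/7).
Reduce top mod 7: now compute (1/7).
Reached (1/7) = 1. Collecting the sign flips along the way, the symbol is +1.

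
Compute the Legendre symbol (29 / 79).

-1

Reciprocity: 29 ≡ 1 and 79 ≡ 3 (mod 4), so (29/79) = +(79/29).
Reduce top mod 29: now compute (21/29).
Reciprocity: 21 ≡ 1 and 29 ≡ 1 (mod 4), so (21/29) = +(29/21).
Reduce top mod 21: now compute (8/21).
Pull out 2^3: since 21 ≡ 5 (mod 8), (2/21) = -1, so (2/21)^3 = -1.
Reached (1/21) = 1. Collecting the sign flips along the way, the symbol is -1.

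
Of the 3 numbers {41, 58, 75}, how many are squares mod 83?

(41/83) = +1 → QR.
(58/83) = -1 → non-residue.
(75/83) = +1 → QR.
Total quadratic residues among the 3: 2.

2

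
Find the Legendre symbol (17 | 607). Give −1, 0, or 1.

-1

Reciprocity: 17 ≡ 1 and 607 ≡ 3 (mod 4), so (17/607) = +(607/17).
Reduce top mod 17: now compute (12/17).
Pull out 2^2: since 17 ≡ 1 (mod 8), (2/17) = +1, so (2/17)^2 = +1.
Reciprocity: 3 ≡ 3 and 17 ≡ 1 (mod 4), so (3/17) = +(17/3).
Reduce top mod 3: now compute (2/3).
Pull out 2: since 3 ≡ 3 (mod 8), (2/3) = -1.
Reached (1/3) = 1. Collecting the sign flips along the way, the symbol is -1.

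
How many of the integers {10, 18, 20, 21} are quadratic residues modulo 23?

(10/23) = -1 → non-residue.
(18/23) = +1 → QR.
(20/23) = -1 → non-residue.
(21/23) = -1 → non-residue.
Total quadratic residues among the 4: 1.

1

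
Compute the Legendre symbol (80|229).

1

Pull out 2^4: since 229 ≡ 5 (mod 8), (2/229) = -1, so (2/229)^4 = +1.
Reciprocity: 5 ≡ 1 and 229 ≡ 1 (mod 4), so (5/229) = +(229/5).
Reduce top mod 5: now compute (4/5).
Pull out 2^2: since 5 ≡ 5 (mod 8), (2/5) = -1, so (2/5)^2 = +1.
Reached (1/5) = 1. Collecting the sign flips along the way, the symbol is +1.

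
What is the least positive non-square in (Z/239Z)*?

7

(2/239) = +1, so 2 is a residue.
(3/239) = +1, so 3 is a residue.
(4/239) = +1, so 4 is a residue.
(5/239) = +1, so 5 is a residue.
(6/239) = +1, so 6 is a residue.
(7/239) = −1, so 7 is the smallest positive non-residue mod 239.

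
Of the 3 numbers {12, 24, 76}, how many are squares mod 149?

2

(12/149) = -1 → non-residue.
(24/149) = +1 → QR.
(76/149) = +1 → QR.
Total quadratic residues among the 3: 2.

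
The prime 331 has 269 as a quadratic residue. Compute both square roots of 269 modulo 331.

83, 248

Since 331 ≡ 3 (mod 4), a square root of 269 is 269^((331+1)/4) = 269^83 mod 331.
Repeated squaring: 269^2≡203, 269^4≡165, 269^8≡83, 269^16≡269, 269^32≡203, 269^64≡165 (mod 331).
269^83 = 269^(64+16+2+1) ≡ 83 (mod 331).
Check: 83² = 6889 ≡ 269 (mod 331). The two roots are 83 and 248.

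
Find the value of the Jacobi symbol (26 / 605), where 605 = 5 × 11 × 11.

Pull out 2: since 605 ≡ 5 (mod 8), (2/605) = -1.
Reciprocity: 13 ≡ 1 and 605 ≡ 1 (mod 4), so (13/605) = +(605/13).
Reduce top mod 13: now compute (7/13).
Reciprocity: 7 ≡ 3 and 13 ≡ 1 (mod 4), so (7/13) = +(13/7).
Reduce top mod 7: now compute (6/7).
Pull out 2: since 7 ≡ 7 (mod 8), (2/7) = +1.
Reciprocity: 3 ≡ 3 and 7 ≡ 3 (mod 4), so (3/7) = −(7/3).
Reduce top mod 3: now compute (1/3).
Reached (1/3) = 1. Collecting the sign flips along the way, the symbol is +1.

1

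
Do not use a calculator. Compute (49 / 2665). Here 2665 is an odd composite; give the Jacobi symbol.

1

Reciprocity: 49 ≡ 1 and 2665 ≡ 1 (mod 4), so (49/2665) = +(2665/49).
Reduce top mod 49: now compute (19/49).
Reciprocity: 19 ≡ 3 and 49 ≡ 1 (mod 4), so (19/49) = +(49/19).
Reduce top mod 19: now compute (11/19).
Reciprocity: 11 ≡ 3 and 19 ≡ 3 (mod 4), so (11/19) = −(19/11).
Reduce top mod 11: now compute (8/11).
Pull out 2^3: since 11 ≡ 3 (mod 8), (2/11) = -1, so (2/11)^3 = -1.
Reached (1/11) = 1. Collecting the sign flips along the way, the symbol is +1.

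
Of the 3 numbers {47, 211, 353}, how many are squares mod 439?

2

(47/439) = -1 → non-residue.
(211/439) = +1 → QR.
(353/439) = +1 → QR.
Total quadratic residues among the 3: 2.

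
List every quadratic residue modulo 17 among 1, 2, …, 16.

Square k = 1,…,8 (k and 17−k give the same square):
1²=1, 2²=4, 3²=9, 4²=16, 5²≡8, 6²≡2, 7²≡15, 8²≡13 (mod 17).
So the quadratic residues mod 17 are {1, 2, 4, 8, 9, 13, 15, 16}.

1 2 4 8 9 13 15 16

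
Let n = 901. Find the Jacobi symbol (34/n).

0

Pull out 2: since 901 ≡ 5 (mod 8), (2/901) = -1.
Reciprocity: 17 ≡ 1 and 901 ≡ 1 (mod 4), so (17/901) = +(901/17).
Reduce top mod 17: now compute (0/17).
Top reduces to 0: gcd > 1, so the symbol is 0.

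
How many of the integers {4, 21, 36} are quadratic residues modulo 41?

3

(4/41) = +1 → QR.
(21/41) = +1 → QR.
(36/41) = +1 → QR.
Total quadratic residues among the 3: 3.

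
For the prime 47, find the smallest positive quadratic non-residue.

5

(2/47) = +1, so 2 is a residue.
(3/47) = +1, so 3 is a residue.
(4/47) = +1, so 4 is a residue.
(5/47) = −1, so 5 is the smallest positive non-residue mod 47.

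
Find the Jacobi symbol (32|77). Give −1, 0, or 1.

Pull out 2^5: since 77 ≡ 5 (mod 8), (2/77) = -1, so (2/77)^5 = -1.
Reached (1/77) = 1. Collecting the sign flips along the way, the symbol is -1.

-1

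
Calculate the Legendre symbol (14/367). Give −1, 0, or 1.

1

Euler's criterion: (14/367) ≡ 14^183 (mod 367).
14^2 ≡ 196 (mod 367)
14^4 ≡ 248 (mod 367)
14^8 ≡ 215 (mod 367)
14^16 ≡ 350 (mod 367)
14^32 ≡ 289 (mod 367)
14^64 ≡ 212 (mod 367)
14^128 ≡ 170 (mod 367)
14^183 = 14^(128+32+16+4+2+1) ≡ 1 (mod 367).
Result is 1, so (14/367) = 1.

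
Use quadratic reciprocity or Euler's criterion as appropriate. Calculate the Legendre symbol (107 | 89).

1

First reduce: 107 ≡ 18 (mod 89).
Pull out 2: since 89 ≡ 1 (mod 8), (2/89) = +1.
Reciprocity: 9 ≡ 1 and 89 ≡ 1 (mod 4), so (9/89) = +(89/9).
Reduce top mod 9: now compute (8/9).
Pull out 2^3: since 9 ≡ 1 (mod 8), (2/9) = +1, so (2/9)^3 = +1.
Reached (1/9) = 1. Collecting the sign flips along the way, the symbol is +1.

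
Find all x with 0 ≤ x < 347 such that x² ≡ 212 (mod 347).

Since 347 ≡ 3 (mod 4), a square root of 212 is 212^((347+1)/4) = 212^87 mod 347.
Repeated squaring: 212^2≡181, 212^4≡143, 212^8≡323, 212^16≡229, 212^32≡44, 212^64≡201 (mod 347).
212^87 = 212^(64+16+4+2+1) ≡ 40 (mod 347).
Check: 40² = 1600 ≡ 212 (mod 347). The two roots are 40 and 307.

40, 307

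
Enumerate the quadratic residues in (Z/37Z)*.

1,3,4,7,9,10,11,12,16,21,25,26,27,28,30,33,34,36

Square k = 1,…,18 (k and 37−k give the same square):
1²=1, 2²=4, 3²=9, 4²=16, 5²=25, 6²=36, 7²≡12, 8²≡27, 9²≡7, 10²≡26, 11²≡10, 12²≡33, 13²≡21, 14²≡11, 15²≡3, 16²≡34, 17²≡30, 18²≡28 (mod 37).
So the quadratic residues mod 37 are {1, 3, 4, 7, 9, 10, 11, 12, 16, 21, 25, 26, 27, 28, 30, 33, 34, 36}.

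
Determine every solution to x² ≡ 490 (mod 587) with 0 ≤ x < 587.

263, 324

Since 587 ≡ 3 (mod 4), a square root of 490 is 490^((587+1)/4) = 490^147 mod 587.
Repeated squaring: 490^2≡17, 490^4≡289, 490^8≡167, 490^16≡300, 490^32≡189, 490^64≡501, 490^128≡352 (mod 587).
490^147 = 490^(128+16+2+1) ≡ 324 (mod 587).
Check: 324² = 104976 ≡ 490 (mod 587). The two roots are 263 and 324.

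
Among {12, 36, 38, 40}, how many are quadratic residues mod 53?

3

(12/53) = -1 → non-residue.
(36/53) = +1 → QR.
(38/53) = +1 → QR.
(40/53) = +1 → QR.
Total quadratic residues among the 4: 3.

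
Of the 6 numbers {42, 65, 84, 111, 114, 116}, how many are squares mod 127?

2

(42/127) = +1 → QR.
(65/127) = -1 → non-residue.
(84/127) = +1 → QR.
(111/127) = -1 → non-residue.
(114/127) = -1 → non-residue.
(116/127) = -1 → non-residue.
Total quadratic residues among the 6: 2.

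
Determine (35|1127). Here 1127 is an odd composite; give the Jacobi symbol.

Reciprocity: 35 ≡ 3 and 1127 ≡ 3 (mod 4), so (35/1127) = −(1127/35).
Reduce top mod 35: now compute (7/35).
Reciprocity: 7 ≡ 3 and 35 ≡ 3 (mod 4), so (7/35) = −(35/7).
Reduce top mod 7: now compute (0/7).
Top reduces to 0: gcd > 1, so the symbol is 0.

0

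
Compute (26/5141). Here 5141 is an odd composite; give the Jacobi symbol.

Pull out 2: since 5141 ≡ 5 (mod 8), (2/5141) = -1.
Reciprocity: 13 ≡ 1 and 5141 ≡ 1 (mod 4), so (13/5141) = +(5141/13).
Reduce top mod 13: now compute (6/13).
Pull out 2: since 13 ≡ 5 (mod 8), (2/13) = -1.
Reciprocity: 3 ≡ 3 and 13 ≡ 1 (mod 4), so (3/13) = +(13/3).
Reduce top mod 3: now compute (1/3).
Reached (1/3) = 1. Collecting the sign flips along the way, the symbol is +1.

1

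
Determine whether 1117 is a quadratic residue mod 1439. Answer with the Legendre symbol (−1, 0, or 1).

-1

Reciprocity: 1117 ≡ 1 and 1439 ≡ 3 (mod 4), so (1117/1439) = +(1439/1117).
Reduce top mod 1117: now compute (322/1117).
Pull out 2: since 1117 ≡ 5 (mod 8), (2/1117) = -1.
Reciprocity: 161 ≡ 1 and 1117 ≡ 1 (mod 4), so (161/1117) = +(1117/161).
Reduce top mod 161: now compute (151/161).
Reciprocity: 151 ≡ 3 and 161 ≡ 1 (mod 4), so (151/161) = +(161/151).
Reduce top mod 151: now compute (10/151).
Pull out 2: since 151 ≡ 7 (mod 8), (2/151) = +1.
Reciprocity: 5 ≡ 1 and 151 ≡ 3 (mod 4), so (5/151) = +(151/5).
Reduce top mod 5: now compute (1/5).
Reached (1/5) = 1. Collecting the sign flips along the way, the symbol is -1.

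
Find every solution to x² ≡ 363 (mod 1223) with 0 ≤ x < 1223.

Since 1223 ≡ 3 (mod 4), a square root of 363 is 363^((1223+1)/4) = 363^306 mod 1223.
Repeated squaring: 363^2≡908, 363^4≡162, 363^8≡561, 363^16≡410, 363^32≡549, 363^64≡543, 363^128≡106, 363^256≡229 (mod 1223).
363^306 = 363^(256+32+16+2) ≡ 53 (mod 1223).
Check: 53² = 2809 ≡ 363 (mod 1223). The two roots are 53 and 1170.

53, 1170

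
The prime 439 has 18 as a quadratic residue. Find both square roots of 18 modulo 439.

63, 376

Since 439 ≡ 3 (mod 4), a square root of 18 is 18^((439+1)/4) = 18^110 mod 439.
Repeated squaring: 18^2≡324, 18^4≡55, 18^8≡391, 18^16≡109, 18^32≡28, 18^64≡345 (mod 439).
18^110 = 18^(64+32+8+4+2) ≡ 63 (mod 439).
Check: 63² = 3969 ≡ 18 (mod 439). The two roots are 63 and 376.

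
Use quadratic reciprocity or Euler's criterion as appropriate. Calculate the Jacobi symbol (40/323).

Pull out 2^3: since 323 ≡ 3 (mod 8), (2/323) = -1, so (2/323)^3 = -1.
Reciprocity: 5 ≡ 1 and 323 ≡ 3 (mod 4), so (5/323) = +(323/5).
Reduce top mod 5: now compute (3/5).
Reciprocity: 3 ≡ 3 and 5 ≡ 1 (mod 4), so (3/5) = +(5/3).
Reduce top mod 3: now compute (2/3).
Pull out 2: since 3 ≡ 3 (mod 8), (2/3) = -1.
Reached (1/3) = 1. Collecting the sign flips along the way, the symbol is +1.

1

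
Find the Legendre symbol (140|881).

Euler's criterion: (140/881) ≡ 140^440 (mod 881).
140^2 ≡ 218 (mod 881)
140^4 ≡ 831 (mod 881)
140^8 ≡ 738 (mod 881)
140^16 ≡ 186 (mod 881)
140^32 ≡ 237 (mod 881)
140^64 ≡ 666 (mod 881)
140^128 ≡ 413 (mod 881)
140^256 ≡ 536 (mod 881)
140^440 = 140^(256+128+32+16+8) ≡ 880 (mod 881).
Result is 880 ≡ −1, so (140/881) = −1.

-1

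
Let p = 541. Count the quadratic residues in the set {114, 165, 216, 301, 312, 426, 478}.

4

(114/541) = -1 → non-residue.
(165/541) = -1 → non-residue.
(216/541) = -1 → non-residue.
(301/541) = +1 → QR.
(312/541) = +1 → QR.
(426/541) = +1 → QR.
(478/541) = +1 → QR.
Total quadratic residues among the 7: 4.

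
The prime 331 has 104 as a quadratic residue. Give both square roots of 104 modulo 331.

82, 249

Since 331 ≡ 3 (mod 4), a square root of 104 is 104^((331+1)/4) = 104^83 mod 331.
Repeated squaring: 104^2≡224, 104^4≡195, 104^8≡291, 104^16≡276, 104^32≡46, 104^64≡130 (mod 331).
104^83 = 104^(64+16+2+1) ≡ 82 (mod 331).
Check: 82² = 6724 ≡ 104 (mod 331). The two roots are 82 and 249.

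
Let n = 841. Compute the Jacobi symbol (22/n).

Pull out 2: since 841 ≡ 1 (mod 8), (2/841) = +1.
Reciprocity: 11 ≡ 3 and 841 ≡ 1 (mod 4), so (11/841) = +(841/11).
Reduce top mod 11: now compute (5/11).
Reciprocity: 5 ≡ 1 and 11 ≡ 3 (mod 4), so (5/11) = +(11/5).
Reduce top mod 5: now compute (1/5).
Reached (1/5) = 1. Collecting the sign flips along the way, the symbol is +1.

1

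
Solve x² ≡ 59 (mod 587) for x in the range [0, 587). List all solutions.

77, 510

Since 587 ≡ 3 (mod 4), a square root of 59 is 59^((587+1)/4) = 59^147 mod 587.
Repeated squaring: 59^2≡546, 59^4≡507, 59^8≡530, 59^16≡314, 59^32≡567, 59^64≡400, 59^128≡336 (mod 587).
59^147 = 59^(128+16+2+1) ≡ 510 (mod 587).
Check: 510² = 260100 ≡ 59 (mod 587). The two roots are 77 and 510.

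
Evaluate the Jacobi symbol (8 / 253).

Pull out 2^3: since 253 ≡ 5 (mod 8), (2/253) = -1, so (2/253)^3 = -1.
Reached (1/253) = 1. Collecting the sign flips along the way, the symbol is -1.

-1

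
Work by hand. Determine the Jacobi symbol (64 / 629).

Pull out 2^6: since 629 ≡ 5 (mod 8), (2/629) = -1, so (2/629)^6 = +1.
Reached (1/629) = 1. Collecting the sign flips along the way, the symbol is +1.

1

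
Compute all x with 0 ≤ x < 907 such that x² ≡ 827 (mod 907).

429, 478

Since 907 ≡ 3 (mod 4), a square root of 827 is 827^((907+1)/4) = 827^227 mod 907.
Repeated squaring: 827^2≡51, 827^4≡787, 827^8≡795, 827^16≡753, 827^32≡134, 827^64≡723, 827^128≡297 (mod 907).
827^227 = 827^(128+64+32+2+1) ≡ 429 (mod 907).
Check: 429² = 184041 ≡ 827 (mod 907). The two roots are 429 and 478.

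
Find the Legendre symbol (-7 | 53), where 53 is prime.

1

First reduce: -7 ≡ 46 (mod 53).
Pull out 2: since 53 ≡ 5 (mod 8), (2/53) = -1.
Reciprocity: 23 ≡ 3 and 53 ≡ 1 (mod 4), so (23/53) = +(53/23).
Reduce top mod 23: now compute (7/23).
Reciprocity: 7 ≡ 3 and 23 ≡ 3 (mod 4), so (7/23) = −(23/7).
Reduce top mod 7: now compute (2/7).
Pull out 2: since 7 ≡ 7 (mod 8), (2/7) = +1.
Reached (1/7) = 1. Collecting the sign flips along the way, the symbol is +1.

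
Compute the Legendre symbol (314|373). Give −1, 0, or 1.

Pull out 2: since 373 ≡ 5 (mod 8), (2/373) = -1.
Reciprocity: 157 ≡ 1 and 373 ≡ 1 (mod 4), so (157/373) = +(373/157).
Reduce top mod 157: now compute (59/157).
Reciprocity: 59 ≡ 3 and 157 ≡ 1 (mod 4), so (59/157) = +(157/59).
Reduce top mod 59: now compute (39/59).
Reciprocity: 39 ≡ 3 and 59 ≡ 3 (mod 4), so (39/59) = −(59/39).
Reduce top mod 39: now compute (20/39).
Pull out 2^2: since 39 ≡ 7 (mod 8), (2/39) = +1, so (2/39)^2 = +1.
Reciprocity: 5 ≡ 1 and 39 ≡ 3 (mod 4), so (5/39) = +(39/5).
Reduce top mod 5: now compute (4/5).
Pull out 2^2: since 5 ≡ 5 (mod 8), (2/5) = -1, so (2/5)^2 = +1.
Reached (1/5) = 1. Collecting the sign flips along the way, the symbol is +1.

1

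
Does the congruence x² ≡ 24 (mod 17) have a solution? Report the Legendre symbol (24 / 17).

-1

First reduce: 24 ≡ 7 (mod 17).
Reciprocity: 7 ≡ 3 and 17 ≡ 1 (mod 4), so (7/17) = +(17/7).
Reduce top mod 7: now compute (3/7).
Reciprocity: 3 ≡ 3 and 7 ≡ 3 (mod 4), so (3/7) = −(7/3).
Reduce top mod 3: now compute (1/3).
Reached (1/3) = 1. Collecting the sign flips along the way, the symbol is -1.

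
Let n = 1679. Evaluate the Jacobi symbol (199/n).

1

Reciprocity: 199 ≡ 3 and 1679 ≡ 3 (mod 4), so (199/1679) = −(1679/199).
Reduce top mod 199: now compute (87/199).
Reciprocity: 87 ≡ 3 and 199 ≡ 3 (mod 4), so (87/199) = −(199/87).
Reduce top mod 87: now compute (25/87).
Reciprocity: 25 ≡ 1 and 87 ≡ 3 (mod 4), so (25/87) = +(87/25).
Reduce top mod 25: now compute (12/25).
Pull out 2^2: since 25 ≡ 1 (mod 8), (2/25) = +1, so (2/25)^2 = +1.
Reciprocity: 3 ≡ 3 and 25 ≡ 1 (mod 4), so (3/25) = +(25/3).
Reduce top mod 3: now compute (1/3).
Reached (1/3) = 1. Collecting the sign flips along the way, the symbol is +1.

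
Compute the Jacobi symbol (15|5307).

0

Reciprocity: 15 ≡ 3 and 5307 ≡ 3 (mod 4), so (15/5307) = −(5307/15).
Reduce top mod 15: now compute (12/15).
Pull out 2^2: since 15 ≡ 7 (mod 8), (2/15) = +1, so (2/15)^2 = +1.
Reciprocity: 3 ≡ 3 and 15 ≡ 3 (mod 4), so (3/15) = −(15/3).
Reduce top mod 3: now compute (0/3).
Top reduces to 0: gcd > 1, so the symbol is 0.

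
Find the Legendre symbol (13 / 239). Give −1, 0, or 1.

Euler's criterion: (13/239) ≡ 13^119 (mod 239).
13^2 ≡ 169 (mod 239)
13^4 ≡ 120 (mod 239)
13^8 ≡ 60 (mod 239)
13^16 ≡ 15 (mod 239)
13^32 ≡ 225 (mod 239)
13^64 ≡ 196 (mod 239)
13^119 = 13^(64+32+16+4+2+1) ≡ 238 (mod 239).
Result is 238 ≡ −1, so (13/239) = −1.

-1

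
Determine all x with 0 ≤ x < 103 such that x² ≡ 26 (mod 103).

Since 103 ≡ 3 (mod 4), a square root of 26 is 26^((103+1)/4) = 26^26 mod 103.
Repeated squaring: 26^2≡58, 26^4≡68, 26^8≡92, 26^16≡18 (mod 103).
26^26 = 26^(16+8+2) ≡ 52 (mod 103).
Check: 52² = 2704 ≡ 26 (mod 103). The two roots are 51 and 52.

51, 52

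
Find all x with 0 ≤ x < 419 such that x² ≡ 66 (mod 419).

Since 419 ≡ 3 (mod 4), a square root of 66 is 66^((419+1)/4) = 66^105 mod 419.
Repeated squaring: 66^2≡166, 66^4≡321, 66^8≡386, 66^16≡251, 66^32≡151, 66^64≡175 (mod 419).
66^105 = 66^(64+32+8+1) ≡ 190 (mod 419).
Check: 190² = 36100 ≡ 66 (mod 419). The two roots are 190 and 229.

190, 229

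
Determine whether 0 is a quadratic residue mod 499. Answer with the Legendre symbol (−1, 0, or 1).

0

Top reduces to 0: gcd > 1, so the symbol is 0.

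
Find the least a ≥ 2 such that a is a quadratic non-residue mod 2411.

(2/2411) = −1, so 2 is the smallest positive non-residue mod 2411.

2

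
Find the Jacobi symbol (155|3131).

Reciprocity: 155 ≡ 3 and 3131 ≡ 3 (mod 4), so (155/3131) = −(3131/155).
Reduce top mod 155: now compute (31/155).
Reciprocity: 31 ≡ 3 and 155 ≡ 3 (mod 4), so (31/155) = −(155/31).
Reduce top mod 31: now compute (0/31).
Top reduces to 0: gcd > 1, so the symbol is 0.

0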